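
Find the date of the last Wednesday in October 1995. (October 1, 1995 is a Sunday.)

October 1995 begins on a Sunday, so the first Wednesday is October 4 (3 days later).
October 1995 has 31 days. Adding weeks: 4, 11, 18, 25 — the last one ≤ 31 is the 25th.

October 25, 1995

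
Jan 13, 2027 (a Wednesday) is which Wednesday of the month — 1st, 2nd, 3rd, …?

Day 13 falls in week ⌈13/7⌉ of the month.
Days 1–7 hold the 1st Wednesday, 8–14 the 2nd, 15–21 the 3rd, 22–28 the 4th, 29–31 the 5th.
13 is in the range for the 2nd.

2nd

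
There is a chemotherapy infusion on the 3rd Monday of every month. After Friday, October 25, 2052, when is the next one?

November 18, 2052

October 2052 starts on a Tuesday; its first Monday is the 7th, so the 3rd Monday is the 21st — October 21, 2052.
That is not after October 25, 2052, so look at November 2052.
November 2052 starts on a Friday; its first Monday is the 4th, so the 3rd Monday is the 18th — November 18, 2052.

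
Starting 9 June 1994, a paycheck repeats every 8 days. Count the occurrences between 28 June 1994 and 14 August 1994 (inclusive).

6

Occurrences land 8·i days after 9 June 1994 for i = 0, 1, 2, …
28 June 1994 is 19 days after the start; 19 ÷ 8 = 2 remainder 3; since the remainder is 3, round up to i = 3. First occurrence in the window: #4 on 3 July 1994 (3×8 = 24 days in).
14 August 1994 is 66 days after the start; 66 ÷ 8 = 8 remainder 2. Last occurrence in the window: #9 on 12 August 1994.
Occurrences #4 through #9: 6 in total.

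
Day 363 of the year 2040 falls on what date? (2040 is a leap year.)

December 28, 2040

January has 31 days (363 − 31 = 332 remain).
February has 29 days (332 − 29 = 303 remain).
March has 31 days (303 − 31 = 272 remain).
April has 30 days (272 − 30 = 242 remain).
May has 31 days (242 − 31 = 211 remain).
June has 30 days (211 − 30 = 181 remain).
July has 31 days (181 − 31 = 150 remain).
August has 31 days (150 − 31 = 119 remain).
September has 30 days (119 − 30 = 89 remain).
October has 31 days (89 − 31 = 58 remain).
November has 30 days (58 − 30 = 28 remain).
28 into December → December 28.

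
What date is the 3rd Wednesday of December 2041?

2041-12-18

The first Wednesday of December 2041 is December 4.
The 3rd Wednesday is 2 weeks later: 4 + 14 = 18.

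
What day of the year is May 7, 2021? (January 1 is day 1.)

Days in months before May: 31 + 28 + 31 + 30 = 120.
Plus 7 days into May → day 127.

127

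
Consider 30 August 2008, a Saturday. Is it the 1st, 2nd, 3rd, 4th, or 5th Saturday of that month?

Day 30 falls in week ⌈30/7⌉ of the month.
Days 1–7 hold the 1st Saturday, 8–14 the 2nd, 15–21 the 3rd, 22–28 the 4th, 29–31 the 5th.
30 is in the range for the 5th.

5th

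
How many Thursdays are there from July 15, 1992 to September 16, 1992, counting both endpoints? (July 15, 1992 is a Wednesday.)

July 15, 1992 is a Wednesday; the first Thursday on or after it is July 16, 1992 (1 day later).
From July 16, 1992 to September 16, 1992: 15 + 31 + 16 = 62 days (rest of July, August, September).
62 ÷ 7 = 8 full weeks with remainder 6, so 8 more Thursdays after the first → 9.

9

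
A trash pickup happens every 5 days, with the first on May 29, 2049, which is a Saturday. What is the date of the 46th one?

The 46th occurrence is 45 intervals after the first: 45 × 5 = 225 days after May 29, 2049.
May has 31 days — 2 days to the end of May leaves 223.
Jun has 30 days (193 left).
Jul has 31 days (162 left).
Aug has 31 days (131 left).
Sep has 30 days (101 left).
Oct has 31 days (70 left).
Nov has 30 days (40 left).
Dec has 31 days (9 left).
9 days into Jan → Jan 9, 2050.

Jan 9, 2050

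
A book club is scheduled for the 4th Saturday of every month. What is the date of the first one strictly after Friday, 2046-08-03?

2046-08-25

August 2046 starts on a Wednesday; its first Saturday is the 4th, so the 4th Saturday is the 25th — 2046-08-25.
2046-08-25 is after 2046-08-03, so that is the next one.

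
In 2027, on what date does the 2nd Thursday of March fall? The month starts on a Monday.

March 2027 begins on a Monday, so the first Thursday is March 4 (3 days later).
The 2nd Thursday is 1 weeks later: 4 + 7 = 11.

2027-03-11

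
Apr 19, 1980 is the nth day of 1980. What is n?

110

Days in months before Apr: 31 + 29 + 31 = 91.
Plus 19 days into Apr → day 110.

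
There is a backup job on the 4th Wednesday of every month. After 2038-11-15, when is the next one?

2038-11-24

November 2038 starts on a Monday; its first Wednesday is the 3rd, so the 4th Wednesday is the 24th — 2038-11-24.
2038-11-24 is after 2038-11-15, so that is the next one.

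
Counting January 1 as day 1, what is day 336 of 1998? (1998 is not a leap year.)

Jan has 31 days (336 − 31 = 305 remain).
Feb has 28 days (305 − 28 = 277 remain).
Mar has 31 days (277 − 31 = 246 remain).
Apr has 30 days (246 − 30 = 216 remain).
May has 31 days (216 − 31 = 185 remain).
Jun has 30 days (185 − 30 = 155 remain).
Jul has 31 days (155 − 31 = 124 remain).
Aug has 31 days (124 − 31 = 93 remain).
Sep has 30 days (93 − 30 = 63 remain).
Oct has 31 days (63 − 31 = 32 remain).
Nov has 30 days (32 − 30 = 2 remain).
2 into Dec → Dec 2.

Dec 2, 1998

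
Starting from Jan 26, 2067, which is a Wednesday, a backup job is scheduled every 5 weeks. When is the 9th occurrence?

The 9th occurrence is 8 intervals after the first: 8 × 35 = 280 days after Jan 26, 2067.
Jan has 31 days — 5 days to the end of Jan leaves 275.
Feb has 28 days (247 left).
Mar has 31 days (216 left).
Apr has 30 days (186 left).
May has 31 days (155 left).
Jun has 30 days (125 left).
Jul has 31 days (94 left).
Aug has 31 days (63 left).
Sep has 30 days (33 left).
Oct has 31 days (2 left).
2 days into Nov → Nov 2, 2067.

Nov 2, 2067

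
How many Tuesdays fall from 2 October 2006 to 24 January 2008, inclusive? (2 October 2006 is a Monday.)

2 October 2006 is a Monday; the first Tuesday on or after it is 3 October 2006 (1 day later).
From 3 October 2006 to 24 January 2008: 89 + 365 + 24 = 478 days (rest of 2006, 2007, to 24 January 2008 in 2008).
478 ÷ 7 = 68 full weeks with remainder 2, so 68 more Tuesdays after the first → 69.

69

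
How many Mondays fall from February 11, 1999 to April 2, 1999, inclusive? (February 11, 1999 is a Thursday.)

7

February 11, 1999 is a Thursday; the first Monday on or after it is February 15, 1999 (4 days later).
From February 15, 1999 to April 2, 1999: 13 + 31 + 2 = 46 days (rest of February, March, April).
46 ÷ 7 = 6 full weeks with remainder 4, so 6 more Mondays after the first → 7.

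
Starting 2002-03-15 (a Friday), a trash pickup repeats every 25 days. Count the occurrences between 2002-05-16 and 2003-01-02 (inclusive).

9

Occurrences land 25·i days after 2002-03-15 for i = 0, 1, 2, …
2002-05-16 is 62 days after the start; 62 ÷ 25 = 2 remainder 12; since the remainder is 12, round up to i = 3. First occurrence in the window: #4 on 2002-05-29 (3×25 = 75 days in).
2003-01-02 is 293 days after the start; 293 ÷ 25 = 11 remainder 18. Last occurrence in the window: #12 on 2002-12-15.
Occurrences #4 through #12: 9 in total.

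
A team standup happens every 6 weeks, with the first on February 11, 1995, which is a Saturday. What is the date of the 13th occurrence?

June 29, 1996

The 13th occurrence is 12 intervals after the first: 12 × 42 = 504 days after February 11, 1995.
February has 28 days — 17 days to the end of February leaves 487.
From end of February to end of 1995 is 306 days (181 left).
January has 31 days (150 left).
February has 29 days (121 left).
March has 31 days (90 left).
April has 30 days (60 left).
May has 31 days (29 left).
29 days into June → June 29, 1996.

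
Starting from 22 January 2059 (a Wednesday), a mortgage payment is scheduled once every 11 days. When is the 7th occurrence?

The 7th occurrence is 6 intervals after the first: 6 × 11 = 66 days after 22 January 2059.
January has 31 days — 9 days to the end of January leaves 57.
February has 28 days (29 left).
29 days into March → 29 March 2059.

29 March 2059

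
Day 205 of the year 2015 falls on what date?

January has 31 days (205 − 31 = 174 remain).
February has 28 days (174 − 28 = 146 remain).
March has 31 days (146 − 31 = 115 remain).
April has 30 days (115 − 30 = 85 remain).
May has 31 days (85 − 31 = 54 remain).
June has 30 days (54 − 30 = 24 remain).
24 into July → July 24.

July 24, 2015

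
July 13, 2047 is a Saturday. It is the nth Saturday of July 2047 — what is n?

Day 13 falls in week ⌈13/7⌉ of the month.
Days 1–7 hold the 1st Saturday, 8–14 the 2nd, 15–21 the 3rd, 22–28 the 4th, 29–31 the 5th.
13 is in the range for the 2nd.

2nd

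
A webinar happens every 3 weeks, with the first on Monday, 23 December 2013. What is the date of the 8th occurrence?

19 May 2014

The 8th occurrence is 7 intervals after the first: 7 × 21 = 147 days after 23 December 2013.
December has 31 days — 8 days to the end of December leaves 139.
January has 31 days (108 left).
February has 28 days (80 left).
March has 31 days (49 left).
April has 30 days (19 left).
19 days into May → 19 May 2014.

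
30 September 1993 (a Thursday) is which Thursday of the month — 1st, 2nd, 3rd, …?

Day 30 falls in week ⌈30/7⌉ of the month.
Days 1–7 hold the 1st Thursday, 8–14 the 2nd, 15–21 the 3rd, 22–28 the 4th, 29–31 the 5th.
30 is in the range for the 5th.

5th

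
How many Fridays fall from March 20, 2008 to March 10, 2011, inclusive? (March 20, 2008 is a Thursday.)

155

March 20, 2008 is a Thursday; the first Friday on or after it is March 21, 2008 (1 day later).
From March 21, 2008 to March 10, 2011: 285 + 365 + 365 + 69 = 1084 days (rest of 2008, 2009, 2010, to March 10, 2011 in 2011).
1084 ÷ 7 = 154 full weeks with remainder 6, so 154 more Fridays after the first → 155.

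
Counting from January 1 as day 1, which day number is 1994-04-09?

Days in months before April: 31 + 28 + 31 = 90.
Plus 9 days into April → day 99.

99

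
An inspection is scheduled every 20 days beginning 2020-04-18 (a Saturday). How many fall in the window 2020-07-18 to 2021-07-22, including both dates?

Occurrences land 20·i days after 2020-04-18 for i = 0, 1, 2, …
2020-07-18 is 91 days after the start; 91 ÷ 20 = 4 remainder 11; since the remainder is 11, round up to i = 5. First occurrence in the window: #6 on 2020-07-27 (5×20 = 100 days in).
2021-07-22 is 460 days after the start; 460 ÷ 20 = 23 remainder 0. Last occurrence in the window: #24 on 2021-07-22.
Occurrences #6 through #24: 19 in total.

19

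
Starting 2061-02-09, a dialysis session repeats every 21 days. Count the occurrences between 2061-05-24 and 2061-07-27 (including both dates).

4

Occurrences land 21·i days after 2061-02-09 for i = 0, 1, 2, …
2061-05-24 is 104 days after the start; 104 ÷ 21 = 4 remainder 20; since the remainder is 20, round up to i = 5. First occurrence in the window: #6 on 2061-05-25 (5×21 = 105 days in).
2061-07-27 is 168 days after the start; 168 ÷ 21 = 8 remainder 0. Last occurrence in the window: #9 on 2061-07-27.
Occurrences #6 through #9: 4 in total.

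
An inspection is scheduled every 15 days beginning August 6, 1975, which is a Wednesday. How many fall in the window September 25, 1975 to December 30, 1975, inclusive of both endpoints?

Occurrences land 15·i days after August 6, 1975 for i = 0, 1, 2, …
September 25, 1975 is 50 days after the start; 50 ÷ 15 = 3 remainder 5; since the remainder is 5, round up to i = 4. First occurrence in the window: #5 on October 5, 1975 (4×15 = 60 days in).
December 30, 1975 is 146 days after the start; 146 ÷ 15 = 9 remainder 11. Last occurrence in the window: #10 on December 19, 1975.
Occurrences #5 through #10: 6 in total.

6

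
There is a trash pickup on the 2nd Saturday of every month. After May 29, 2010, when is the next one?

May 2010 starts on a Saturday; its first Saturday is the 1st, so the 2nd Saturday is the 8th — May 8, 2010.
That is not after May 29, 2010, so look at Jun 2010.
Jun 2010 starts on a Tuesday; its first Saturday is the 5th, so the 2nd Saturday is the 12th — Jun 12, 2010.

Jun 12, 2010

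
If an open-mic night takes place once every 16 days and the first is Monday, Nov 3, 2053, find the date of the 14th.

The 14th occurrence is 13 intervals after the first: 13 × 16 = 208 days after Nov 3, 2053.
Nov has 30 days — 27 days to the end of Nov leaves 181.
Dec has 31 days (150 left).
Jan has 31 days (119 left).
Feb has 28 days (91 left).
Mar has 31 days (60 left).
Apr has 30 days (30 left).
30 days into May → May 30, 2054.

May 30, 2054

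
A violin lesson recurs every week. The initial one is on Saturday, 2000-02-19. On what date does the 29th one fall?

2000-09-02

The 29th occurrence is 28 intervals after the first: 28 × 7 = 196 days after 2000-02-19.
February has 29 days — 10 days to the end of February leaves 186.
March has 31 days (155 left).
April has 30 days (125 left).
May has 31 days (94 left).
June has 30 days (64 left).
July has 31 days (33 left).
August has 31 days (2 left).
2 days into September → 2000-09-02.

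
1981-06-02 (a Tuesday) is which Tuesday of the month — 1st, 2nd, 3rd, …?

1st

Day 2 falls in week ⌈2/7⌉ of the month.
Days 1–7 hold the 1st Tuesday, 8–14 the 2nd, 15–21 the 3rd, 22–28 the 4th, 29–31 the 5th.
2 is in the range for the 1st.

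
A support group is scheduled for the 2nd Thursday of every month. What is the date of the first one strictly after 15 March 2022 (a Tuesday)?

March 2022 starts on a Tuesday; its first Thursday is the 3rd, so the 2nd Thursday is the 10th — 10 March 2022.
That is not after 15 March 2022, so look at April 2022.
April 2022 starts on a Friday; its first Thursday is the 7th, so the 2nd Thursday is the 14th — 14 April 2022.

14 April 2022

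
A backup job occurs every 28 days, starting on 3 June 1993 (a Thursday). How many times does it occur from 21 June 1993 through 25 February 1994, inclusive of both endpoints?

Occurrences land 28·i days after 3 June 1993 for i = 0, 1, 2, …
21 June 1993 is 18 days after the start; 18 ÷ 28 = 0 remainder 18; since the remainder is 18, round up to i = 1. First occurrence in the window: #2 on 1 July 1993 (1×28 = 28 days in).
25 February 1994 is 267 days after the start; 267 ÷ 28 = 9 remainder 15. Last occurrence in the window: #10 on 10 February 1994.
Occurrences #2 through #10: 9 in total.

9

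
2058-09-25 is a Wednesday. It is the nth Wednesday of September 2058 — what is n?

Day 25 falls in week ⌈25/7⌉ of the month.
Days 1–7 hold the 1st Wednesday, 8–14 the 2nd, 15–21 the 3rd, 22–28 the 4th, 29–31 the 5th.
25 is in the range for the 4th.

4th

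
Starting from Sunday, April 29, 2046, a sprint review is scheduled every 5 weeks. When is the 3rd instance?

The 3rd occurrence is 2 intervals after the first: 2 × 35 = 70 days after April 29, 2046.
April has 30 days — 1 day to the end of April leaves 69.
May has 31 days (38 left).
June has 30 days (8 left).
8 days into July → July 8, 2046.

July 8, 2046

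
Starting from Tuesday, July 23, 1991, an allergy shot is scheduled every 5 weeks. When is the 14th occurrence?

October 20, 1992

The 14th occurrence is 13 intervals after the first: 13 × 35 = 455 days after July 23, 1991.
July has 31 days — 8 days to the end of July leaves 447.
From end of July to end of 1991 is 153 days (294 left).
January has 31 days (263 left).
February has 29 days (234 left).
March has 31 days (203 left).
April has 30 days (173 left).
May has 31 days (142 left).
June has 30 days (112 left).
July has 31 days (81 left).
August has 31 days (50 left).
September has 30 days (20 left).
20 days into October → October 20, 1992.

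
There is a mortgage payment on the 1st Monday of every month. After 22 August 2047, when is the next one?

2 September 2047

August 2047 starts on a Thursday, so its 1st Monday is 5 August 2047 (4 days in).
That is not after 22 August 2047, so look at September 2047.
September 2047 starts on a Sunday, so its 1st Monday is 2 September 2047 (1 day in).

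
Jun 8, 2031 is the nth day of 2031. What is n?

159

Days in months before Jun: 31 + 28 + 31 + 30 + 31 = 151.
Plus 8 days into Jun → day 159.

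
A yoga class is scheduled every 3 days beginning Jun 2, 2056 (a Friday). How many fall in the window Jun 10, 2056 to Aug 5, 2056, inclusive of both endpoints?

19

Occurrences land 3·i days after Jun 2, 2056 for i = 0, 1, 2, …
Jun 10, 2056 is 8 days after the start; 8 ÷ 3 = 2 remainder 2; since the remainder is 2, round up to i = 3. First occurrence in the window: #4 on Jun 11, 2056 (3×3 = 9 days in).
Aug 5, 2056 is 64 days after the start; 64 ÷ 3 = 21 remainder 1. Last occurrence in the window: #22 on Aug 4, 2056.
Occurrences #4 through #22: 19 in total.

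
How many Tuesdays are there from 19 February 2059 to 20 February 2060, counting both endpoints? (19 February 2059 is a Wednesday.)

52

19 February 2059 is a Wednesday; the first Tuesday on or after it is 25 February 2059 (6 days later).
From 25 February 2059 to 20 February 2060: 309 + 51 = 360 days (rest of 2059, to 20 February 2060 in 2060).
360 ÷ 7 = 51 full weeks with remainder 3, so 51 more Tuesdays after the first → 52.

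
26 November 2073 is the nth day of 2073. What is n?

Days in months before November: 31 + 28 + 31 + 30 + 31 + 30 + 31 + 31 + 30 + 31 = 304.
Plus 26 days into November → day 330.

330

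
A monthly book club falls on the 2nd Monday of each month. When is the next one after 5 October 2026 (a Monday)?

October 2026 starts on a Thursday; its first Monday is the 5th, so the 2nd Monday is the 12th — 12 October 2026.
12 October 2026 is after 5 October 2026, so that is the next one.

12 October 2026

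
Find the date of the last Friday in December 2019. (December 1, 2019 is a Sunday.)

December 2019 begins on a Sunday, so the first Friday is December 6 (5 days later).
December 2019 has 31 days. Adding weeks: 6, 13, 20, 27 — the last one ≤ 31 is the 27th.

December 27, 2019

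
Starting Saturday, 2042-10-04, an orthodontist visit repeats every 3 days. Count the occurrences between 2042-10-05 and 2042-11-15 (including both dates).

14

Occurrences land 3·i days after 2042-10-04 for i = 0, 1, 2, …
2042-10-05 is 1 day after the start; 1 ÷ 3 = 0 remainder 1; since the remainder is 1, round up to i = 1. First occurrence in the window: #2 on 2042-10-07 (1×3 = 3 days in).
2042-11-15 is 42 days after the start; 42 ÷ 3 = 14 remainder 0. Last occurrence in the window: #15 on 2042-11-15.
Occurrences #2 through #15: 14 in total.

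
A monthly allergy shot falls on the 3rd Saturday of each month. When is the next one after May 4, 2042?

May 2042 starts on a Thursday; its first Saturday is the 3rd, so the 3rd Saturday is the 17th — May 17, 2042.
May 17, 2042 is after May 4, 2042, so that is the next one.

May 17, 2042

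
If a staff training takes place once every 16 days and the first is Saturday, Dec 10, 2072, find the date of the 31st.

The 31st occurrence is 30 intervals after the first: 30 × 16 = 480 days after Dec 10, 2072.
Dec has 31 days — 21 days to the end of Dec leaves 459.
2073 has 365 days (94 left).
Jan has 31 days (63 left).
Feb has 28 days (35 left).
Mar has 31 days (4 left).
4 days into Apr → Apr 4, 2074.

Apr 4, 2074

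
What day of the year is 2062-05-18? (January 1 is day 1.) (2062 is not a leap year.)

138

Days in months before May: 31 + 28 + 31 + 30 = 120.
Plus 18 days into May → day 138.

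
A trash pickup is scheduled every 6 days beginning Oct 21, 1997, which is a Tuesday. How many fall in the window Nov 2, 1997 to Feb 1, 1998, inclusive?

16

Occurrences land 6·i days after Oct 21, 1997 for i = 0, 1, 2, …
Nov 2, 1997 is 12 days after the start; 12 ÷ 6 = 2 remainder 0. First occurrence in the window: #3 on Nov 2, 1997 (2×6 = 12 days in).
Feb 1, 1998 is 103 days after the start; 103 ÷ 6 = 17 remainder 1. Last occurrence in the window: #18 on Jan 31, 1998.
Occurrences #3 through #18: 16 in total.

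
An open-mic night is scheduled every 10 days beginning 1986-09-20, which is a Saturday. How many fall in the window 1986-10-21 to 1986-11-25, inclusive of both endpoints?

3

Occurrences land 10·i days after 1986-09-20 for i = 0, 1, 2, …
1986-10-21 is 31 days after the start; 31 ÷ 10 = 3 remainder 1; since the remainder is 1, round up to i = 4. First occurrence in the window: #5 on 1986-10-30 (4×10 = 40 days in).
1986-11-25 is 66 days after the start; 66 ÷ 10 = 6 remainder 6. Last occurrence in the window: #7 on 1986-11-19.
Occurrences #5 through #7: 3 in total.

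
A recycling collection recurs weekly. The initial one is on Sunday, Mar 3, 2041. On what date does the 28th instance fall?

The 28th occurrence is 27 intervals after the first: 27 × 7 = 189 days after Mar 3, 2041.
Mar has 31 days — 28 days to the end of Mar leaves 161.
Apr has 30 days (131 left).
May has 31 days (100 left).
Jun has 30 days (70 left).
Jul has 31 days (39 left).
Aug has 31 days (8 left).
8 days into Sep → Sep 8, 2041.

Sep 8, 2041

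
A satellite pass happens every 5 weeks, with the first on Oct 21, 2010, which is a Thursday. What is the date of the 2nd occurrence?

Nov 25, 2010

The 2nd occurrence is 1 interval after the first: 1 × 35 = 35 days after Oct 21, 2010.
Oct has 31 days — 10 days to the end of Oct leaves 25.
25 days into Nov → Nov 25, 2010.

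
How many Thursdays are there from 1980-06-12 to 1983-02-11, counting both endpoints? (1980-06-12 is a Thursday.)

1980-06-12 is a Thursday; the first Thursday on or after it is 1980-06-12.
From 1980-06-12 to 1983-02-11: 202 + 365 + 365 + 42 = 974 days (rest of 1980, 1981, 1982, to 1983-02-11 in 1983).
974 ÷ 7 = 139 full weeks with remainder 1, so 139 more Thursdays after the first → 140.

140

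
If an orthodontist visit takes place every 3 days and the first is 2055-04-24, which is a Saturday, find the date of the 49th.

The 49th occurrence is 48 intervals after the first: 48 × 3 = 144 days after 2055-04-24.
April has 30 days — 6 days to the end of April leaves 138.
May has 31 days (107 left).
June has 30 days (77 left).
July has 31 days (46 left).
August has 31 days (15 left).
15 days into September → 2055-09-15.

2055-09-15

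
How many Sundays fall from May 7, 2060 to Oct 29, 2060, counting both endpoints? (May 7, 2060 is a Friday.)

May 7, 2060 is a Friday; the first Sunday on or after it is May 9, 2060 (2 days later).
From May 9, 2060 to Oct 29, 2060: 22 + 30 + 31 + 31 + 30 + 29 = 173 days (rest of May, Jun, Jul, Aug, Sep, Oct).
173 ÷ 7 = 24 full weeks with remainder 5, so 24 more Sundays after the first → 25.

25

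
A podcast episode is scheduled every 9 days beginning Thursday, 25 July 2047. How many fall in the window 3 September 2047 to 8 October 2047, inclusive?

4

Occurrences land 9·i days after 25 July 2047 for i = 0, 1, 2, …
3 September 2047 is 40 days after the start; 40 ÷ 9 = 4 remainder 4; since the remainder is 4, round up to i = 5. First occurrence in the window: #6 on 8 September 2047 (5×9 = 45 days in).
8 October 2047 is 75 days after the start; 75 ÷ 9 = 8 remainder 3. Last occurrence in the window: #9 on 5 October 2047.
Occurrences #6 through #9: 4 in total.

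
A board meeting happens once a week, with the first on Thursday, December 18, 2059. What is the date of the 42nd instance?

The 42nd occurrence is 41 intervals after the first: 41 × 7 = 287 days after December 18, 2059.
December has 31 days — 13 days to the end of December leaves 274.
January has 31 days (243 left).
February has 29 days (214 left).
March has 31 days (183 left).
April has 30 days (153 left).
May has 31 days (122 left).
June has 30 days (92 left).
July has 31 days (61 left).
August has 31 days (30 left).
30 days into September → September 30, 2060.

September 30, 2060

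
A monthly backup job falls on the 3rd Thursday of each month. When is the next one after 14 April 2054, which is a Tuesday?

16 April 2054

April 2054 starts on a Wednesday; its first Thursday is the 2nd, so the 3rd Thursday is the 16th — 16 April 2054.
16 April 2054 is after 14 April 2054, so that is the next one.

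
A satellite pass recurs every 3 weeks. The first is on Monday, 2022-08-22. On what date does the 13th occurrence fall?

2023-05-01

The 13th occurrence is 12 intervals after the first: 12 × 21 = 252 days after 2022-08-22.
August has 31 days — 9 days to the end of August leaves 243.
September has 30 days (213 left).
October has 31 days (182 left).
November has 30 days (152 left).
December has 31 days (121 left).
January has 31 days (90 left).
February has 28 days (62 left).
March has 31 days (31 left).
April has 30 days (1 left).
1 day into May → 2023-05-01.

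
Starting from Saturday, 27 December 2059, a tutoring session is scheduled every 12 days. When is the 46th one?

The 46th occurrence is 45 intervals after the first: 45 × 12 = 540 days after 27 December 2059.
December has 31 days — 4 days to the end of December leaves 536.
2060 has 366 days (170 left).
January has 31 days (139 left).
February has 28 days (111 left).
March has 31 days (80 left).
April has 30 days (50 left).
May has 31 days (19 left).
19 days into June → 19 June 2061.

19 June 2061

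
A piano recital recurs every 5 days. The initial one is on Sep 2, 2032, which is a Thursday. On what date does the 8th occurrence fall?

Oct 7, 2032

The 8th occurrence is 7 intervals after the first: 7 × 5 = 35 days after Sep 2, 2032.
Sep has 30 days — 28 days to the end of Sep leaves 7.
7 days into Oct → Oct 7, 2032.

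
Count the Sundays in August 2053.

5

August 1, 2053 is a Friday; the first Sunday on or after it is August 3, 2053 (2 days later).
From August 3, 2053 to August 31, 2053 is 31 − 3 = 28 days.
28 ÷ 7 = 4 full weeks with remainder 0, so 4 more Sundays after the first → 5.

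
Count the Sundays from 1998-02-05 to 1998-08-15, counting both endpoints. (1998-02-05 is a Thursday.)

1998-02-05 is a Thursday; the first Sunday on or after it is 1998-02-08 (3 days later).
From 1998-02-08 to 1998-08-15: 20 + 31 + 30 + 31 + 30 + 31 + 15 = 188 days (rest of February, March, April, May, June, July, August).
188 ÷ 7 = 26 full weeks with remainder 6, so 26 more Sundays after the first → 27.

27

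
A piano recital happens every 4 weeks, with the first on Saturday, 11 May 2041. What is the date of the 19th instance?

The 19th occurrence is 18 intervals after the first: 18 × 28 = 504 days after 11 May 2041.
May has 31 days — 20 days to the end of May leaves 484.
From end of May to end of 2041 is 214 days (270 left).
January has 31 days (239 left).
February has 28 days (211 left).
March has 31 days (180 left).
April has 30 days (150 left).
May has 31 days (119 left).
June has 30 days (89 left).
July has 31 days (58 left).
August has 31 days (27 left).
27 days into September → 27 September 2042.

27 September 2042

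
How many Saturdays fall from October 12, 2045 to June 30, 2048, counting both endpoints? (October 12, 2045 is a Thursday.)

October 12, 2045 is a Thursday; the first Saturday on or after it is October 14, 2045 (2 days later).
From October 14, 2045 to June 30, 2048: 78 + 365 + 365 + 182 = 990 days (rest of 2045, 2046, 2047, to June 30, 2048 in 2048).
990 ÷ 7 = 141 full weeks with remainder 3, so 141 more Saturdays after the first → 142.

142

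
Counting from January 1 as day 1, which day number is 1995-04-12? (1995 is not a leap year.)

102

Days in months before April: 31 + 28 + 31 = 90.
Plus 12 days into April → day 102.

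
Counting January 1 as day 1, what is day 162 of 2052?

June 10, 2052

January has 31 days (162 − 31 = 131 remain).
February has 29 days (131 − 29 = 102 remain).
March has 31 days (102 − 31 = 71 remain).
April has 30 days (71 − 30 = 41 remain).
May has 31 days (41 − 31 = 10 remain).
10 into June → June 10.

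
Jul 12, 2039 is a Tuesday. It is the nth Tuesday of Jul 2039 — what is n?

Day 12 falls in week ⌈12/7⌉ of the month.
Days 1–7 hold the 1st Tuesday, 8–14 the 2nd, 15–21 the 3rd, 22–28 the 4th, 29–31 the 5th.
12 is in the range for the 2nd.

2nd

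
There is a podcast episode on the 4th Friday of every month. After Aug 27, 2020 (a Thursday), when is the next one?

Aug 2020 starts on a Saturday; its first Friday is the 7th, so the 4th Friday is the 28th — Aug 28, 2020.
Aug 28, 2020 is after Aug 27, 2020, so that is the next one.

Aug 28, 2020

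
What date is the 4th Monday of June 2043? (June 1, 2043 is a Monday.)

2043-06-22

June 2043 begins on a Monday, so the first Monday is June 1.
The 4th Monday is 3 weeks later: 1 + 21 = 22.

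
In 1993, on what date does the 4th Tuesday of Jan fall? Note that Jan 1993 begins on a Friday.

Jan 1993 begins on a Friday, so the first Tuesday is Jan 5 (4 days later).
The 4th Tuesday is 3 weeks later: 5 + 21 = 26.

Jan 26, 1993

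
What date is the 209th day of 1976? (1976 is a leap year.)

Jan has 31 days (209 − 31 = 178 remain).
Feb has 29 days (178 − 29 = 149 remain).
Mar has 31 days (149 − 31 = 118 remain).
Apr has 30 days (118 − 30 = 88 remain).
May has 31 days (88 − 31 = 57 remain).
Jun has 30 days (57 − 30 = 27 remain).
27 into Jul → Jul 27.

Jul 27, 1976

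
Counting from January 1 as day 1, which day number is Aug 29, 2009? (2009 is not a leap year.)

241

Days in months before Aug: 31 + 28 + 31 + 30 + 31 + 30 + 31 = 212.
Plus 29 days into Aug → day 241.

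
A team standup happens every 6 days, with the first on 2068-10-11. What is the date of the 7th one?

The 7th occurrence is 6 intervals after the first: 6 × 6 = 36 days after 2068-10-11.
October has 31 days — 20 days to the end of October leaves 16.
16 days into November → 2068-11-16.

2068-11-16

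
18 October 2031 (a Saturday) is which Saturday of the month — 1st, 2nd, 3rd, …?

Day 18 falls in week ⌈18/7⌉ of the month.
Days 1–7 hold the 1st Saturday, 8–14 the 2nd, 15–21 the 3rd, 22–28 the 4th, 29–31 the 5th.
18 is in the range for the 3rd.

3rd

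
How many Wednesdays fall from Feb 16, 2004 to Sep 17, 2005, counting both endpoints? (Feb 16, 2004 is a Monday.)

83

Feb 16, 2004 is a Monday; the first Wednesday on or after it is Feb 18, 2004 (2 days later).
From Feb 18, 2004 to Sep 17, 2005: 317 + 260 = 577 days (rest of 2004, to Sep 17, 2005 in 2005).
577 ÷ 7 = 82 full weeks with remainder 3, so 82 more Wednesdays after the first → 83.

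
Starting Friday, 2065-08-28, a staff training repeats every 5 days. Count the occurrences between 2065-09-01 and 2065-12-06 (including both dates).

Occurrences land 5·i days after 2065-08-28 for i = 0, 1, 2, …
2065-09-01 is 4 days after the start; 4 ÷ 5 = 0 remainder 4; since the remainder is 4, round up to i = 1. First occurrence in the window: #2 on 2065-09-02 (1×5 = 5 days in).
2065-12-06 is 100 days after the start; 100 ÷ 5 = 20 remainder 0. Last occurrence in the window: #21 on 2065-12-06.
Occurrences #2 through #21: 20 in total.

20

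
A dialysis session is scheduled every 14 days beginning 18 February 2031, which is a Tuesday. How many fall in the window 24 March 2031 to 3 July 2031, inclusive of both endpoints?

Occurrences land 14·i days after 18 February 2031 for i = 0, 1, 2, …
24 March 2031 is 34 days after the start; 34 ÷ 14 = 2 remainder 6; since the remainder is 6, round up to i = 3. First occurrence in the window: #4 on 1 April 2031 (3×14 = 42 days in).
3 July 2031 is 135 days after the start; 135 ÷ 14 = 9 remainder 9. Last occurrence in the window: #10 on 24 June 2031.
Occurrences #4 through #10: 7 in total.

7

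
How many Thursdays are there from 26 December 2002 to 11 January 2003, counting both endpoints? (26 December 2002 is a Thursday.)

26 December 2002 is a Thursday; the first Thursday on or after it is 26 December 2002.
From 26 December 2002 to 11 January 2003: 5 + 11 = 16 days (rest of December, January).
16 ÷ 7 = 2 full weeks with remainder 2, so 2 more Thursdays after the first → 3.

3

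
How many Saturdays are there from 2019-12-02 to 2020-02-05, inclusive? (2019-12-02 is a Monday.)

9

2019-12-02 is a Monday; the first Saturday on or after it is 2019-12-07 (5 days later).
From 2019-12-07 to 2020-02-05: 24 + 31 + 5 = 60 days (rest of December, January, February).
60 ÷ 7 = 8 full weeks with remainder 4, so 8 more Saturdays after the first → 9.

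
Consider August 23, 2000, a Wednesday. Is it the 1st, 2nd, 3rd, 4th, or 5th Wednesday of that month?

Day 23 falls in week ⌈23/7⌉ of the month.
Days 1–7 hold the 1st Wednesday, 8–14 the 2nd, 15–21 the 3rd, 22–28 the 4th, 29–31 the 5th.
23 is in the range for the 4th.

4th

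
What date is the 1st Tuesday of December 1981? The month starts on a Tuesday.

December 1981 begins on a Tuesday, so the first Tuesday is December 1.

1981-12-01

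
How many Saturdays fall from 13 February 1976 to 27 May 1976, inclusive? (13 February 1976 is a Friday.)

15

13 February 1976 is a Friday; the first Saturday on or after it is 14 February 1976 (1 day later).
From 14 February 1976 to 27 May 1976: 15 + 31 + 30 + 27 = 103 days (rest of February, March, April, May).
103 ÷ 7 = 14 full weeks with remainder 5, so 14 more Saturdays after the first → 15.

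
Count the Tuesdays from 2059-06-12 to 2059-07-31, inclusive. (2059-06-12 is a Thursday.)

2059-06-12 is a Thursday; the first Tuesday on or after it is 2059-06-17 (5 days later).
From 2059-06-17 to 2059-07-31: 13 + 31 = 44 days (rest of June, July).
44 ÷ 7 = 6 full weeks with remainder 2, so 6 more Tuesdays after the first → 7.

7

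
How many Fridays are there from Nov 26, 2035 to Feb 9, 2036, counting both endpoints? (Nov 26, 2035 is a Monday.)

Nov 26, 2035 is a Monday; the first Friday on or after it is Nov 30, 2035 (4 days later).
From Nov 30, 2035 to Feb 9, 2036: 0 + 31 + 31 + 9 = 71 days (rest of Nov, Dec, Jan, Feb).
71 ÷ 7 = 10 full weeks with remainder 1, so 10 more Fridays after the first → 11.

11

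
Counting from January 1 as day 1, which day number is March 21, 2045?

80

Days in months before March: 31 + 28 = 59.
Plus 21 days into March → day 80.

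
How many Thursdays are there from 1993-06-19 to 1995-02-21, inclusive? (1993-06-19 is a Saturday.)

1993-06-19 is a Saturday; the first Thursday on or after it is 1993-06-24 (5 days later).
From 1993-06-24 to 1995-02-21: 190 + 365 + 52 = 607 days (rest of 1993, 1994, to 1995-02-21 in 1995).
607 ÷ 7 = 86 full weeks with remainder 5, so 86 more Thursdays after the first → 87.

87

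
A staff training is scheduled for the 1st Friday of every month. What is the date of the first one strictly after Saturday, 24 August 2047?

6 September 2047

August 2047 starts on a Thursday, so its 1st Friday is 2 August 2047 (1 day in).
That is not after 24 August 2047, so look at September 2047.
September 2047 starts on a Sunday, so its 1st Friday is 6 September 2047 (5 days in).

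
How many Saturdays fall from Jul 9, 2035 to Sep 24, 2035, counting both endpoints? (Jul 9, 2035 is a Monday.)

11

Jul 9, 2035 is a Monday; the first Saturday on or after it is Jul 14, 2035 (5 days later).
From Jul 14, 2035 to Sep 24, 2035: 17 + 31 + 24 = 72 days (rest of Jul, Aug, Sep).
72 ÷ 7 = 10 full weeks with remainder 2, so 10 more Saturdays after the first → 11.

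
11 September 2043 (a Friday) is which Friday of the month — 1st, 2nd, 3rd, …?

2nd

Day 11 falls in week ⌈11/7⌉ of the month.
Days 1–7 hold the 1st Friday, 8–14 the 2nd, 15–21 the 3rd, 22–28 the 4th, 29–31 the 5th.
11 is in the range for the 2nd.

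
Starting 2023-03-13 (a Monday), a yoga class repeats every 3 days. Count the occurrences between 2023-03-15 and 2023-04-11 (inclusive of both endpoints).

9

Occurrences land 3·i days after 2023-03-13 for i = 0, 1, 2, …
2023-03-15 is 2 days after the start; 2 ÷ 3 = 0 remainder 2; since the remainder is 2, round up to i = 1. First occurrence in the window: #2 on 2023-03-16 (1×3 = 3 days in).
2023-04-11 is 29 days after the start; 29 ÷ 3 = 9 remainder 2. Last occurrence in the window: #10 on 2023-04-09.
Occurrences #2 through #10: 9 in total.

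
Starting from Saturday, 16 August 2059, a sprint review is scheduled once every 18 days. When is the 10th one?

25 January 2060

The 10th occurrence is 9 intervals after the first: 9 × 18 = 162 days after 16 August 2059.
August has 31 days — 15 days to the end of August leaves 147.
September has 30 days (117 left).
October has 31 days (86 left).
November has 30 days (56 left).
December has 31 days (25 left).
25 days into January → 25 January 2060.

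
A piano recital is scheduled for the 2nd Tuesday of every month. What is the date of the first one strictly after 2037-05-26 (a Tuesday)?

May 2037 starts on a Friday; its first Tuesday is the 5th, so the 2nd Tuesday is the 12th — 2037-05-12.
That is not after 2037-05-26, so look at June 2037.
June 2037 starts on a Monday; its first Tuesday is the 2nd, so the 2nd Tuesday is the 9th — 2037-06-09.

2037-06-09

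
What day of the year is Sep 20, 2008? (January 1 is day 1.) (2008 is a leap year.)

264

Days in months before Sep: 31 + 29 + 31 + 30 + 31 + 30 + 31 + 31 = 244.
Plus 20 days into Sep → day 264.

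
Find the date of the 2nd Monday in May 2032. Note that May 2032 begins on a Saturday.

2032-05-10

May 2032 begins on a Saturday, so the first Monday is May 3 (2 days later).
The 2nd Monday is 1 weeks later: 3 + 7 = 10.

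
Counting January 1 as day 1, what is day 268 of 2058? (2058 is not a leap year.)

January has 31 days (268 − 31 = 237 remain).
February has 28 days (237 − 28 = 209 remain).
March has 31 days (209 − 31 = 178 remain).
April has 30 days (178 − 30 = 148 remain).
May has 31 days (148 − 31 = 117 remain).
June has 30 days (117 − 30 = 87 remain).
July has 31 days (87 − 31 = 56 remain).
August has 31 days (56 − 31 = 25 remain).
25 into September → September 25.

September 25, 2058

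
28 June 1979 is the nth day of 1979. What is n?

Days in months before June: 31 + 28 + 31 + 30 + 31 = 151.
Plus 28 days into June → day 179.

179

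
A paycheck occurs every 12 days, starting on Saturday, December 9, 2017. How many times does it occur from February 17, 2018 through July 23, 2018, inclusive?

Occurrences land 12·i days after December 9, 2017 for i = 0, 1, 2, …
February 17, 2018 is 70 days after the start; 70 ÷ 12 = 5 remainder 10; since the remainder is 10, round up to i = 6. First occurrence in the window: #7 on February 19, 2018 (6×12 = 72 days in).
July 23, 2018 is 226 days after the start; 226 ÷ 12 = 18 remainder 10. Last occurrence in the window: #19 on July 13, 2018.
Occurrences #7 through #19: 13 in total.

13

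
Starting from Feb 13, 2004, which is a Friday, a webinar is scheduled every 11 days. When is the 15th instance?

Jul 16, 2004

The 15th occurrence is 14 intervals after the first: 14 × 11 = 154 days after Feb 13, 2004.
Feb has 29 days — 16 days to the end of Feb leaves 138.
Mar has 31 days (107 left).
Apr has 30 days (77 left).
May has 31 days (46 left).
Jun has 30 days (16 left).
16 days into Jul → Jul 16, 2004.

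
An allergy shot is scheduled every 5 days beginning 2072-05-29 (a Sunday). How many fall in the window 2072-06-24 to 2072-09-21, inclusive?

Occurrences land 5·i days after 2072-05-29 for i = 0, 1, 2, …
2072-06-24 is 26 days after the start; 26 ÷ 5 = 5 remainder 1; since the remainder is 1, round up to i = 6. First occurrence in the window: #7 on 2072-06-28 (6×5 = 30 days in).
2072-09-21 is 115 days after the start; 115 ÷ 5 = 23 remainder 0. Last occurrence in the window: #24 on 2072-09-21.
Occurrences #7 through #24: 18 in total.

18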